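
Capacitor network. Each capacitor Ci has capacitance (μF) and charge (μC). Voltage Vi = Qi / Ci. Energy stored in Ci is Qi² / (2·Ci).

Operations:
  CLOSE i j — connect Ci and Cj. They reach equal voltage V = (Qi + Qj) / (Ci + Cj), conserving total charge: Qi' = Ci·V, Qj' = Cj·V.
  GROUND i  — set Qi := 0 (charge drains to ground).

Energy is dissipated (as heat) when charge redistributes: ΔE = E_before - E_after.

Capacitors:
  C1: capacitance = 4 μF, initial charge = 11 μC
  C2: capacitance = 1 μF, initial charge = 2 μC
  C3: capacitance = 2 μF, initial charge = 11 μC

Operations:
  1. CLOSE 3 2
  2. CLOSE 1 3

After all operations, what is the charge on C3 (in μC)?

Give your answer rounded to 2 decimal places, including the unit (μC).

Answer: 6.56 μC

Derivation:
Initial: C1(4μF, Q=11μC, V=2.75V), C2(1μF, Q=2μC, V=2.00V), C3(2μF, Q=11μC, V=5.50V)
Op 1: CLOSE 3-2: Q_total=13.00, C_total=3.00, V=4.33; Q3=8.67, Q2=4.33; dissipated=4.083
Op 2: CLOSE 1-3: Q_total=19.67, C_total=6.00, V=3.28; Q1=13.11, Q3=6.56; dissipated=1.671
Final charges: Q1=13.11, Q2=4.33, Q3=6.56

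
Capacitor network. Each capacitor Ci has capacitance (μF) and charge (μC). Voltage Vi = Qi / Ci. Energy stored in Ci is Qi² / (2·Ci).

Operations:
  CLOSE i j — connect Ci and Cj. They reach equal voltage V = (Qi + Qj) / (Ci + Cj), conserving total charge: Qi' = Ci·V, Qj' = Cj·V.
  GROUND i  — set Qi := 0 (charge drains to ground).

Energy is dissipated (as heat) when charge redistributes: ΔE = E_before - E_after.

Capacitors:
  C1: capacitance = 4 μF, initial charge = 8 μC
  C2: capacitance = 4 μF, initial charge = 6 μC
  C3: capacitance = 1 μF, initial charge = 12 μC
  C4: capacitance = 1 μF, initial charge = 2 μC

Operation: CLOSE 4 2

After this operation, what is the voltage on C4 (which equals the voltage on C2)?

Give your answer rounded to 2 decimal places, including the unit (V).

Answer: 1.60 V

Derivation:
Initial: C1(4μF, Q=8μC, V=2.00V), C2(4μF, Q=6μC, V=1.50V), C3(1μF, Q=12μC, V=12.00V), C4(1μF, Q=2μC, V=2.00V)
Op 1: CLOSE 4-2: Q_total=8.00, C_total=5.00, V=1.60; Q4=1.60, Q2=6.40; dissipated=0.100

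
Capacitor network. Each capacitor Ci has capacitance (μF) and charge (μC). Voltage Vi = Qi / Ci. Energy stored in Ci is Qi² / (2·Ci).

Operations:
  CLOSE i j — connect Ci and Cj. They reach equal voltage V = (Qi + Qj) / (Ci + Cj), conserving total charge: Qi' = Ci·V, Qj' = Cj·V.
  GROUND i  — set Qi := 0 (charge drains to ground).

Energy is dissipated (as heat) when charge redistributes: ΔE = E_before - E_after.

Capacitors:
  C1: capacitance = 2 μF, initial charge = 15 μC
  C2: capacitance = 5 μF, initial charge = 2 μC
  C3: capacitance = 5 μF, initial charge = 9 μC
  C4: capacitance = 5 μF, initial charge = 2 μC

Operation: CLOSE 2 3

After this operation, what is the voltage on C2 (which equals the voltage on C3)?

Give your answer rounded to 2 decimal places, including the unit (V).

Initial: C1(2μF, Q=15μC, V=7.50V), C2(5μF, Q=2μC, V=0.40V), C3(5μF, Q=9μC, V=1.80V), C4(5μF, Q=2μC, V=0.40V)
Op 1: CLOSE 2-3: Q_total=11.00, C_total=10.00, V=1.10; Q2=5.50, Q3=5.50; dissipated=2.450

Answer: 1.10 V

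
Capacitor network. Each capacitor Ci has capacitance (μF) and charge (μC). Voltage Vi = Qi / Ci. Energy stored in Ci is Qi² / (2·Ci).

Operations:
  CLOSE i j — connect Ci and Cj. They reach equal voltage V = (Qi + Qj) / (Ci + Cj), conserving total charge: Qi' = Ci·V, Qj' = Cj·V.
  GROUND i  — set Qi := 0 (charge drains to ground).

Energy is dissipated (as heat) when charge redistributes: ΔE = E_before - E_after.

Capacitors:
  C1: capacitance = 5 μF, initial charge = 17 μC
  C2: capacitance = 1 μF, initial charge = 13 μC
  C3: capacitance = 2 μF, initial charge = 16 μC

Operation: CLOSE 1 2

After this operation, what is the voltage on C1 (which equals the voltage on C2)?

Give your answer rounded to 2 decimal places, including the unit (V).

Answer: 5.00 V

Derivation:
Initial: C1(5μF, Q=17μC, V=3.40V), C2(1μF, Q=13μC, V=13.00V), C3(2μF, Q=16μC, V=8.00V)
Op 1: CLOSE 1-2: Q_total=30.00, C_total=6.00, V=5.00; Q1=25.00, Q2=5.00; dissipated=38.400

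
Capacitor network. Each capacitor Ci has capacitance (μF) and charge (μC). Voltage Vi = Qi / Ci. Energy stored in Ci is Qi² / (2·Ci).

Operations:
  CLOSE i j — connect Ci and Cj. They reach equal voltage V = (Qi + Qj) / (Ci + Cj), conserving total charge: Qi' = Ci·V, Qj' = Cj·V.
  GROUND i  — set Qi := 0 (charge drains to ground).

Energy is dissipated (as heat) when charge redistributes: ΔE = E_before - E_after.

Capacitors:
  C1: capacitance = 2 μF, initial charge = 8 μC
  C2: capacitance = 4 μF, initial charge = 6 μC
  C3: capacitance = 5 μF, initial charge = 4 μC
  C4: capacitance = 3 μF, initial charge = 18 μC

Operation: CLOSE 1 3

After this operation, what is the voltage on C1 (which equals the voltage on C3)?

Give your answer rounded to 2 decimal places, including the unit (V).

Initial: C1(2μF, Q=8μC, V=4.00V), C2(4μF, Q=6μC, V=1.50V), C3(5μF, Q=4μC, V=0.80V), C4(3μF, Q=18μC, V=6.00V)
Op 1: CLOSE 1-3: Q_total=12.00, C_total=7.00, V=1.71; Q1=3.43, Q3=8.57; dissipated=7.314

Answer: 1.71 V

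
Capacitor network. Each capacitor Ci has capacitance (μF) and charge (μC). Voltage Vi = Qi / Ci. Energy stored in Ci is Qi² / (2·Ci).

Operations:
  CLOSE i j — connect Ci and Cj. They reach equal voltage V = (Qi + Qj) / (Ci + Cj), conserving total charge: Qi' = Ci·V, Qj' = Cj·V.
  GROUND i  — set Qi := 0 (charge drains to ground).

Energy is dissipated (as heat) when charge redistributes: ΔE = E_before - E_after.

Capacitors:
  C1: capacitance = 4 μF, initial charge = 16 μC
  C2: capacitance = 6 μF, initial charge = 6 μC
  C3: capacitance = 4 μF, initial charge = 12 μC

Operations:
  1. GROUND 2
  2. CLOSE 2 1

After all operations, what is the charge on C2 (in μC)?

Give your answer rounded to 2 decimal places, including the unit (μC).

Initial: C1(4μF, Q=16μC, V=4.00V), C2(6μF, Q=6μC, V=1.00V), C3(4μF, Q=12μC, V=3.00V)
Op 1: GROUND 2: Q2=0; energy lost=3.000
Op 2: CLOSE 2-1: Q_total=16.00, C_total=10.00, V=1.60; Q2=9.60, Q1=6.40; dissipated=19.200
Final charges: Q1=6.40, Q2=9.60, Q3=12.00

Answer: 9.60 μC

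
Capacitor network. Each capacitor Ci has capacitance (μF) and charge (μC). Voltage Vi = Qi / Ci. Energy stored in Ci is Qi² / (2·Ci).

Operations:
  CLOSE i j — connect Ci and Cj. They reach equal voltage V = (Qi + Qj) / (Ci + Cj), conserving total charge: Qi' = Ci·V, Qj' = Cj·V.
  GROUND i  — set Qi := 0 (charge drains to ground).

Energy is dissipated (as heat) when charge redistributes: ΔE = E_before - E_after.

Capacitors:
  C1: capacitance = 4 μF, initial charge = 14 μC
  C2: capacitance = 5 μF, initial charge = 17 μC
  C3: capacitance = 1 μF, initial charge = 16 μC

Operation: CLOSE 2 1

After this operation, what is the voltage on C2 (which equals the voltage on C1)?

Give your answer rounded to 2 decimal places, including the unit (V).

Initial: C1(4μF, Q=14μC, V=3.50V), C2(5μF, Q=17μC, V=3.40V), C3(1μF, Q=16μC, V=16.00V)
Op 1: CLOSE 2-1: Q_total=31.00, C_total=9.00, V=3.44; Q2=17.22, Q1=13.78; dissipated=0.011

Answer: 3.44 V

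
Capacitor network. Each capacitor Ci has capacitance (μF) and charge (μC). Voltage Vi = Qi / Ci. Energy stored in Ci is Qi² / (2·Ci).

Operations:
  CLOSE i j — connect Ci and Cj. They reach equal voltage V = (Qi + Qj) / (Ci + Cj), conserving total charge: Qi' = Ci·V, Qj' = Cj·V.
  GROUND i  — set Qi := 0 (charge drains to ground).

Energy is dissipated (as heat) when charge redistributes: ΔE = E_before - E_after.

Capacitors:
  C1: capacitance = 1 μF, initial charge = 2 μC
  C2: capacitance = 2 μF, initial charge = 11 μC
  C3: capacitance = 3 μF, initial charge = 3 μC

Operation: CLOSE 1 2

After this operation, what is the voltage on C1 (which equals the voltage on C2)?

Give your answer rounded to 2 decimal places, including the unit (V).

Initial: C1(1μF, Q=2μC, V=2.00V), C2(2μF, Q=11μC, V=5.50V), C3(3μF, Q=3μC, V=1.00V)
Op 1: CLOSE 1-2: Q_total=13.00, C_total=3.00, V=4.33; Q1=4.33, Q2=8.67; dissipated=4.083

Answer: 4.33 V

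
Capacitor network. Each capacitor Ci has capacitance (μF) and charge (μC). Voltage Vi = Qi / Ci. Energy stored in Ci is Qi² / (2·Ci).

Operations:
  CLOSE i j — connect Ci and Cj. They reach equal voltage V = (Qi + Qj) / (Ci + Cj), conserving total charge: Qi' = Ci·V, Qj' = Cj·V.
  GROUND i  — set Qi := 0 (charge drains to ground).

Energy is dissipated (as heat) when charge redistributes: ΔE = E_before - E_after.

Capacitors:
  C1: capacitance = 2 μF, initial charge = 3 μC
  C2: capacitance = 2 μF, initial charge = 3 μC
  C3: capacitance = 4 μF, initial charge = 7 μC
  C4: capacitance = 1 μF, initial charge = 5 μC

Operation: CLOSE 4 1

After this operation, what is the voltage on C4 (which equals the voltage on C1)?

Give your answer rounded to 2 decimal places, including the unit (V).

Initial: C1(2μF, Q=3μC, V=1.50V), C2(2μF, Q=3μC, V=1.50V), C3(4μF, Q=7μC, V=1.75V), C4(1μF, Q=5μC, V=5.00V)
Op 1: CLOSE 4-1: Q_total=8.00, C_total=3.00, V=2.67; Q4=2.67, Q1=5.33; dissipated=4.083

Answer: 2.67 V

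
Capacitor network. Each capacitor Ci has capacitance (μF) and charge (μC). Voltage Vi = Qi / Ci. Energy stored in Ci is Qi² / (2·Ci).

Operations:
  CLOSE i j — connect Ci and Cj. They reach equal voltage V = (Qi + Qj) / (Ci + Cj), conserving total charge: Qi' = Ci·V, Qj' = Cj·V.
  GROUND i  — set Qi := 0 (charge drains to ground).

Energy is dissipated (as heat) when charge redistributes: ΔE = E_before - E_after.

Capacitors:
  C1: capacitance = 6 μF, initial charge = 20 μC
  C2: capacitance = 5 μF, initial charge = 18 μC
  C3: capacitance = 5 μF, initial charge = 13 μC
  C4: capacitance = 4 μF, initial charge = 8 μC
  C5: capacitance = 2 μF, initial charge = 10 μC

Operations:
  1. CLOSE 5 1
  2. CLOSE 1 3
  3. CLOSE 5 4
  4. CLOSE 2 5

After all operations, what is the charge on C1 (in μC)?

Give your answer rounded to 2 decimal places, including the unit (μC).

Initial: C1(6μF, Q=20μC, V=3.33V), C2(5μF, Q=18μC, V=3.60V), C3(5μF, Q=13μC, V=2.60V), C4(4μF, Q=8μC, V=2.00V), C5(2μF, Q=10μC, V=5.00V)
Op 1: CLOSE 5-1: Q_total=30.00, C_total=8.00, V=3.75; Q5=7.50, Q1=22.50; dissipated=2.083
Op 2: CLOSE 1-3: Q_total=35.50, C_total=11.00, V=3.23; Q1=19.36, Q3=16.14; dissipated=1.803
Op 3: CLOSE 5-4: Q_total=15.50, C_total=6.00, V=2.58; Q5=5.17, Q4=10.33; dissipated=2.042
Op 4: CLOSE 2-5: Q_total=23.17, C_total=7.00, V=3.31; Q2=16.55, Q5=6.62; dissipated=0.738
Final charges: Q1=19.36, Q2=16.55, Q3=16.14, Q4=10.33, Q5=6.62

Answer: 19.36 μC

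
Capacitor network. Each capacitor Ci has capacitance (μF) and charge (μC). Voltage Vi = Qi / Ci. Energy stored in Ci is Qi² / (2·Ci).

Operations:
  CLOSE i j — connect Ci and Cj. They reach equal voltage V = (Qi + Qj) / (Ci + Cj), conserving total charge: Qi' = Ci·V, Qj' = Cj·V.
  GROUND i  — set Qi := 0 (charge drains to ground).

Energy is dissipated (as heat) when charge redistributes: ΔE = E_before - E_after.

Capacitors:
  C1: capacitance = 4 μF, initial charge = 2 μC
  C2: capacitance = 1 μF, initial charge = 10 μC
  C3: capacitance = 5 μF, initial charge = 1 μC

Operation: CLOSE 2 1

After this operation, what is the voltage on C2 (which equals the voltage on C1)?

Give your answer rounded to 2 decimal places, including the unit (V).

Initial: C1(4μF, Q=2μC, V=0.50V), C2(1μF, Q=10μC, V=10.00V), C3(5μF, Q=1μC, V=0.20V)
Op 1: CLOSE 2-1: Q_total=12.00, C_total=5.00, V=2.40; Q2=2.40, Q1=9.60; dissipated=36.100

Answer: 2.40 V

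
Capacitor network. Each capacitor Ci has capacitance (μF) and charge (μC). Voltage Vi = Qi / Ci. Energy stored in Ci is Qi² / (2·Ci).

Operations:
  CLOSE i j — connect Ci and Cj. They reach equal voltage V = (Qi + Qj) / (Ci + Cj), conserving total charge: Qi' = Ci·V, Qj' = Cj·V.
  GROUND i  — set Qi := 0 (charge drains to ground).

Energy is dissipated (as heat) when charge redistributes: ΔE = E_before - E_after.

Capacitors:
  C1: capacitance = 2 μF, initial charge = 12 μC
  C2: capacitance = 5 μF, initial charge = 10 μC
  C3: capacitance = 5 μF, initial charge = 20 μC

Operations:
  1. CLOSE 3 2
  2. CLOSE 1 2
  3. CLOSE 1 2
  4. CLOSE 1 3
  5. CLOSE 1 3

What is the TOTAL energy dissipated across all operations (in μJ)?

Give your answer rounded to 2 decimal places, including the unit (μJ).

Initial: C1(2μF, Q=12μC, V=6.00V), C2(5μF, Q=10μC, V=2.00V), C3(5μF, Q=20μC, V=4.00V)
Op 1: CLOSE 3-2: Q_total=30.00, C_total=10.00, V=3.00; Q3=15.00, Q2=15.00; dissipated=5.000
Op 2: CLOSE 1-2: Q_total=27.00, C_total=7.00, V=3.86; Q1=7.71, Q2=19.29; dissipated=6.429
Op 3: CLOSE 1-2: Q_total=27.00, C_total=7.00, V=3.86; Q1=7.71, Q2=19.29; dissipated=0.000
Op 4: CLOSE 1-3: Q_total=22.71, C_total=7.00, V=3.24; Q1=6.49, Q3=16.22; dissipated=0.525
Op 5: CLOSE 1-3: Q_total=22.71, C_total=7.00, V=3.24; Q1=6.49, Q3=16.22; dissipated=0.000
Total dissipated: 11.953 μJ

Answer: 11.95 μJ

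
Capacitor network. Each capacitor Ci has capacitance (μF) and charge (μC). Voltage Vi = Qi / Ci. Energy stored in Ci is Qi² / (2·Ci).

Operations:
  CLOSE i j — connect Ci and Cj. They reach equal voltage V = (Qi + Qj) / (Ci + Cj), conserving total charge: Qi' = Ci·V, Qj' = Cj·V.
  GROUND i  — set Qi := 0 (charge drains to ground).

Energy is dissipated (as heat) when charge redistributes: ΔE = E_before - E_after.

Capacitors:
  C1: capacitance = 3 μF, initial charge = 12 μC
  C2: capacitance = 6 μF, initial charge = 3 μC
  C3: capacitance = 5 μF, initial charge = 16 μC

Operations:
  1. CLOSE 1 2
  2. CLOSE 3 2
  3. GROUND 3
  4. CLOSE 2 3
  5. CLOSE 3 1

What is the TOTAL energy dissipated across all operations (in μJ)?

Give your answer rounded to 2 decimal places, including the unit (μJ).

Answer: 37.17 μJ

Derivation:
Initial: C1(3μF, Q=12μC, V=4.00V), C2(6μF, Q=3μC, V=0.50V), C3(5μF, Q=16μC, V=3.20V)
Op 1: CLOSE 1-2: Q_total=15.00, C_total=9.00, V=1.67; Q1=5.00, Q2=10.00; dissipated=12.250
Op 2: CLOSE 3-2: Q_total=26.00, C_total=11.00, V=2.36; Q3=11.82, Q2=14.18; dissipated=3.206
Op 3: GROUND 3: Q3=0; energy lost=13.967
Op 4: CLOSE 2-3: Q_total=14.18, C_total=11.00, V=1.29; Q2=7.74, Q3=6.45; dissipated=7.618
Op 5: CLOSE 3-1: Q_total=11.45, C_total=8.00, V=1.43; Q3=7.15, Q1=4.29; dissipated=0.134
Total dissipated: 37.175 μJ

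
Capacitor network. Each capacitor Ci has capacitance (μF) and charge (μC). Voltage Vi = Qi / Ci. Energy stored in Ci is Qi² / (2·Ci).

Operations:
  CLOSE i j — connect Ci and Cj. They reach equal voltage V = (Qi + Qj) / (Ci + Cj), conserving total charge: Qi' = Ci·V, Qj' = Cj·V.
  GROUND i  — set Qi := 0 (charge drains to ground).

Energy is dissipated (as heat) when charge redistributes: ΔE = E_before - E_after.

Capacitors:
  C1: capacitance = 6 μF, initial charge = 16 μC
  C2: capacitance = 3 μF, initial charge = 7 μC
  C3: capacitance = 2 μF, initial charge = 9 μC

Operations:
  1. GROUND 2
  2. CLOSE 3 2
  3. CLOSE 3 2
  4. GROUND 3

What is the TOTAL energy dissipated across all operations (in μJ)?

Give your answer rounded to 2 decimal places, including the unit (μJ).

Initial: C1(6μF, Q=16μC, V=2.67V), C2(3μF, Q=7μC, V=2.33V), C3(2μF, Q=9μC, V=4.50V)
Op 1: GROUND 2: Q2=0; energy lost=8.167
Op 2: CLOSE 3-2: Q_total=9.00, C_total=5.00, V=1.80; Q3=3.60, Q2=5.40; dissipated=12.150
Op 3: CLOSE 3-2: Q_total=9.00, C_total=5.00, V=1.80; Q3=3.60, Q2=5.40; dissipated=0.000
Op 4: GROUND 3: Q3=0; energy lost=3.240
Total dissipated: 23.557 μJ

Answer: 23.56 μJ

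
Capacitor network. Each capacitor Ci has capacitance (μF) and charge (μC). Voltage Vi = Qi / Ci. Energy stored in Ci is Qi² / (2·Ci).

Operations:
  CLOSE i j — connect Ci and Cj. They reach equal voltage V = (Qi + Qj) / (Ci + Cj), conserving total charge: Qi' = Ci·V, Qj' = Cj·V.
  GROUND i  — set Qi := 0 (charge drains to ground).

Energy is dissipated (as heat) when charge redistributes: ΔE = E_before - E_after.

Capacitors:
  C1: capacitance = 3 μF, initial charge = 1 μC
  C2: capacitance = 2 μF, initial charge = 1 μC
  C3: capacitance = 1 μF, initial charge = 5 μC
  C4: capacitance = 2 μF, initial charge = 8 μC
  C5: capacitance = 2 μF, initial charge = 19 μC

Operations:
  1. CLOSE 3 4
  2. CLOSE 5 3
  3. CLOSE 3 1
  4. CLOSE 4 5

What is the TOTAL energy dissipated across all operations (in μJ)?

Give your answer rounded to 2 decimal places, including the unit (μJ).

Answer: 35.95 μJ

Derivation:
Initial: C1(3μF, Q=1μC, V=0.33V), C2(2μF, Q=1μC, V=0.50V), C3(1μF, Q=5μC, V=5.00V), C4(2μF, Q=8μC, V=4.00V), C5(2μF, Q=19μC, V=9.50V)
Op 1: CLOSE 3-4: Q_total=13.00, C_total=3.00, V=4.33; Q3=4.33, Q4=8.67; dissipated=0.333
Op 2: CLOSE 5-3: Q_total=23.33, C_total=3.00, V=7.78; Q5=15.56, Q3=7.78; dissipated=8.898
Op 3: CLOSE 3-1: Q_total=8.78, C_total=4.00, V=2.19; Q3=2.19, Q1=6.58; dissipated=20.782
Op 4: CLOSE 4-5: Q_total=24.22, C_total=4.00, V=6.06; Q4=12.11, Q5=12.11; dissipated=5.932
Total dissipated: 35.946 μJ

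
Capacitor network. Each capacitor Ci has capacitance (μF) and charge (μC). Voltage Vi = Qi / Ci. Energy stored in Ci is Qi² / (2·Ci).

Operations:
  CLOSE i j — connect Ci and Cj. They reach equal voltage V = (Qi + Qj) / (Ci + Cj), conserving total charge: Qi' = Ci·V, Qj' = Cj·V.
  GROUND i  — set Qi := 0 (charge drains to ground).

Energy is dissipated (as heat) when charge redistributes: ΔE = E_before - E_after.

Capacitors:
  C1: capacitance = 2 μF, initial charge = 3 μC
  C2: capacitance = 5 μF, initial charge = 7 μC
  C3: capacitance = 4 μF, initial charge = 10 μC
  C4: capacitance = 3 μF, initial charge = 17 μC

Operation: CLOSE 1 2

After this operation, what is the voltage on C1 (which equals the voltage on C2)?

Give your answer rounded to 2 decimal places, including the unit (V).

Initial: C1(2μF, Q=3μC, V=1.50V), C2(5μF, Q=7μC, V=1.40V), C3(4μF, Q=10μC, V=2.50V), C4(3μF, Q=17μC, V=5.67V)
Op 1: CLOSE 1-2: Q_total=10.00, C_total=7.00, V=1.43; Q1=2.86, Q2=7.14; dissipated=0.007

Answer: 1.43 V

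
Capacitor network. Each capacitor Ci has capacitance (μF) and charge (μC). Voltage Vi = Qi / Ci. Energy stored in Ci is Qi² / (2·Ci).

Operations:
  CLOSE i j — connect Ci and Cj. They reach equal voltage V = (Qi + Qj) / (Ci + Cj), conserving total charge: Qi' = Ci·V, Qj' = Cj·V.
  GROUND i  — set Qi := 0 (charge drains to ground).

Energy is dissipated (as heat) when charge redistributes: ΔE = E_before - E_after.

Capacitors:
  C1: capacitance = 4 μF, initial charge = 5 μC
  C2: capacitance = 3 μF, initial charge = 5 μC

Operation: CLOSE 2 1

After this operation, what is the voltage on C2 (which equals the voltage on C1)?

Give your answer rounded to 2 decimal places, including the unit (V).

Answer: 1.43 V

Derivation:
Initial: C1(4μF, Q=5μC, V=1.25V), C2(3μF, Q=5μC, V=1.67V)
Op 1: CLOSE 2-1: Q_total=10.00, C_total=7.00, V=1.43; Q2=4.29, Q1=5.71; dissipated=0.149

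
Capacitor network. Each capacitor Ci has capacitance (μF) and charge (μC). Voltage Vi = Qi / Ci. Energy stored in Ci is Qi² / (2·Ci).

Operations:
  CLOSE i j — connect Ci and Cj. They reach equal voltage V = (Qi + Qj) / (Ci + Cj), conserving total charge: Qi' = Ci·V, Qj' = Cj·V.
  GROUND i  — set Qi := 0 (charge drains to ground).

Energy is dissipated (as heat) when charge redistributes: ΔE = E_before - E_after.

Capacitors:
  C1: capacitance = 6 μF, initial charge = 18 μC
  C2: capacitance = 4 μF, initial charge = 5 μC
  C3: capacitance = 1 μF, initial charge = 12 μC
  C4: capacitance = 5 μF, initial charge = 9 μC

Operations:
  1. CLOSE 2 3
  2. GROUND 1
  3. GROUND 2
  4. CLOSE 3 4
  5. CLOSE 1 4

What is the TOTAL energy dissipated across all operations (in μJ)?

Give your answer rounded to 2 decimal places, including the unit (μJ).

Initial: C1(6μF, Q=18μC, V=3.00V), C2(4μF, Q=5μC, V=1.25V), C3(1μF, Q=12μC, V=12.00V), C4(5μF, Q=9μC, V=1.80V)
Op 1: CLOSE 2-3: Q_total=17.00, C_total=5.00, V=3.40; Q2=13.60, Q3=3.40; dissipated=46.225
Op 2: GROUND 1: Q1=0; energy lost=27.000
Op 3: GROUND 2: Q2=0; energy lost=23.120
Op 4: CLOSE 3-4: Q_total=12.40, C_total=6.00, V=2.07; Q3=2.07, Q4=10.33; dissipated=1.067
Op 5: CLOSE 1-4: Q_total=10.33, C_total=11.00, V=0.94; Q1=5.64, Q4=4.70; dissipated=5.824
Total dissipated: 103.236 μJ

Answer: 103.24 μJ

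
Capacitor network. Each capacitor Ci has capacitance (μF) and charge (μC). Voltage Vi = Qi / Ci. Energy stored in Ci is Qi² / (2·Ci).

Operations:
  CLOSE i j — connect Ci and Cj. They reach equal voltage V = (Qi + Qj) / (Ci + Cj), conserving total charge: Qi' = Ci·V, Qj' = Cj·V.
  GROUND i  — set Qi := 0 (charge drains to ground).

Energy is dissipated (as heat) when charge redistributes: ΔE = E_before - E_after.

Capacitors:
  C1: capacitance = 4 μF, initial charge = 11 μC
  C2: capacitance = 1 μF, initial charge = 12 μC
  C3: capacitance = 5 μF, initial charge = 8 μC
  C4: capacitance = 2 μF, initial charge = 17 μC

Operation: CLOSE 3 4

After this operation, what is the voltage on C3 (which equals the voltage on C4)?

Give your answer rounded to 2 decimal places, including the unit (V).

Initial: C1(4μF, Q=11μC, V=2.75V), C2(1μF, Q=12μC, V=12.00V), C3(5μF, Q=8μC, V=1.60V), C4(2μF, Q=17μC, V=8.50V)
Op 1: CLOSE 3-4: Q_total=25.00, C_total=7.00, V=3.57; Q3=17.86, Q4=7.14; dissipated=34.007

Answer: 3.57 V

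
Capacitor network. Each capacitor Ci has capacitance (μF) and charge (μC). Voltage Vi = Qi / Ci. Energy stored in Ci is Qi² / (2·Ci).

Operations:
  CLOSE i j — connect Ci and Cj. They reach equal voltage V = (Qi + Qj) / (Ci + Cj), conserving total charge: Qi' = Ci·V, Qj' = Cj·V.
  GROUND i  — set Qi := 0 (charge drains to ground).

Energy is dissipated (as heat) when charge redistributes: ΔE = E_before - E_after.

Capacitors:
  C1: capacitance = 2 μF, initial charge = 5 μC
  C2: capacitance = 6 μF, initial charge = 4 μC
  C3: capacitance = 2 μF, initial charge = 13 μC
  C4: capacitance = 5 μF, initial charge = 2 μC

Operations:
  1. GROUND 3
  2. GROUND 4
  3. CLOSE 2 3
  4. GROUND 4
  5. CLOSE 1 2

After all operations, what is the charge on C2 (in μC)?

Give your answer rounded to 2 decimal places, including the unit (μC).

Initial: C1(2μF, Q=5μC, V=2.50V), C2(6μF, Q=4μC, V=0.67V), C3(2μF, Q=13μC, V=6.50V), C4(5μF, Q=2μC, V=0.40V)
Op 1: GROUND 3: Q3=0; energy lost=42.250
Op 2: GROUND 4: Q4=0; energy lost=0.400
Op 3: CLOSE 2-3: Q_total=4.00, C_total=8.00, V=0.50; Q2=3.00, Q3=1.00; dissipated=0.333
Op 4: GROUND 4: Q4=0; energy lost=0.000
Op 5: CLOSE 1-2: Q_total=8.00, C_total=8.00, V=1.00; Q1=2.00, Q2=6.00; dissipated=3.000
Final charges: Q1=2.00, Q2=6.00, Q3=1.00, Q4=0.00

Answer: 6.00 μC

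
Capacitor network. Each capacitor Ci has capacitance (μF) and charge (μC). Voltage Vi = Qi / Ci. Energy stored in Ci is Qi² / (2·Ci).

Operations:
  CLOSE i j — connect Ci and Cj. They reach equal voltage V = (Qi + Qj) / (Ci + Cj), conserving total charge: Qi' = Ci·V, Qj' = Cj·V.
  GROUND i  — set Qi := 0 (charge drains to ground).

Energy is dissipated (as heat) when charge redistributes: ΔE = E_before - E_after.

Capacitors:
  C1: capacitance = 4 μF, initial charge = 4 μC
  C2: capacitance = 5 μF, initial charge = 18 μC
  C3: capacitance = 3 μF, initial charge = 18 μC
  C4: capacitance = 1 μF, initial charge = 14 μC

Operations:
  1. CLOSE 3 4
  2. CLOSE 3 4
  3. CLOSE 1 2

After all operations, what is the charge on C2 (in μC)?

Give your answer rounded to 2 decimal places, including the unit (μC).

Initial: C1(4μF, Q=4μC, V=1.00V), C2(5μF, Q=18μC, V=3.60V), C3(3μF, Q=18μC, V=6.00V), C4(1μF, Q=14μC, V=14.00V)
Op 1: CLOSE 3-4: Q_total=32.00, C_total=4.00, V=8.00; Q3=24.00, Q4=8.00; dissipated=24.000
Op 2: CLOSE 3-4: Q_total=32.00, C_total=4.00, V=8.00; Q3=24.00, Q4=8.00; dissipated=0.000
Op 3: CLOSE 1-2: Q_total=22.00, C_total=9.00, V=2.44; Q1=9.78, Q2=12.22; dissipated=7.511
Final charges: Q1=9.78, Q2=12.22, Q3=24.00, Q4=8.00

Answer: 12.22 μC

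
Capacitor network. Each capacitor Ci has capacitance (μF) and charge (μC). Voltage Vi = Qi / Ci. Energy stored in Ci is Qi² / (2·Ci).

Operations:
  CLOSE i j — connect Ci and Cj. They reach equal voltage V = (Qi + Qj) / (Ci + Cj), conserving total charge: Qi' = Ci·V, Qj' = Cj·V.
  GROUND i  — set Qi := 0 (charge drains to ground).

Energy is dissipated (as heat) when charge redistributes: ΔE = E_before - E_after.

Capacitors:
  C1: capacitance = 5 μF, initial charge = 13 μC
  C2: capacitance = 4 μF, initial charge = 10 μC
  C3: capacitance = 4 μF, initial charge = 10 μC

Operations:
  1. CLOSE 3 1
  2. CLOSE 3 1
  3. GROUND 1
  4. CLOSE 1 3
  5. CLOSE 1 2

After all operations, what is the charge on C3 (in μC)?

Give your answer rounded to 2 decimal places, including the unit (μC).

Answer: 4.54 μC

Derivation:
Initial: C1(5μF, Q=13μC, V=2.60V), C2(4μF, Q=10μC, V=2.50V), C3(4μF, Q=10μC, V=2.50V)
Op 1: CLOSE 3-1: Q_total=23.00, C_total=9.00, V=2.56; Q3=10.22, Q1=12.78; dissipated=0.011
Op 2: CLOSE 3-1: Q_total=23.00, C_total=9.00, V=2.56; Q3=10.22, Q1=12.78; dissipated=0.000
Op 3: GROUND 1: Q1=0; energy lost=16.327
Op 4: CLOSE 1-3: Q_total=10.22, C_total=9.00, V=1.14; Q1=5.68, Q3=4.54; dissipated=7.257
Op 5: CLOSE 1-2: Q_total=15.68, C_total=9.00, V=1.74; Q1=8.71, Q2=6.97; dissipated=2.068
Final charges: Q1=8.71, Q2=6.97, Q3=4.54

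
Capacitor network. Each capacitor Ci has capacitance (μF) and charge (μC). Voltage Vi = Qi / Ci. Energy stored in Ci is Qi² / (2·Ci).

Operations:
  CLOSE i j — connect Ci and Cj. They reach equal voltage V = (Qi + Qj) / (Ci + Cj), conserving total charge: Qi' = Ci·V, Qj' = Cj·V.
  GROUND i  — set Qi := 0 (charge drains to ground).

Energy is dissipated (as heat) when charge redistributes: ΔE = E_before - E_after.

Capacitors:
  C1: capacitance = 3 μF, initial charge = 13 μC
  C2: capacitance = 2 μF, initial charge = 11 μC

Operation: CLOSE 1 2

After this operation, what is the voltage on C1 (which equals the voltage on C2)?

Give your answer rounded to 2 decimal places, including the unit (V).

Initial: C1(3μF, Q=13μC, V=4.33V), C2(2μF, Q=11μC, V=5.50V)
Op 1: CLOSE 1-2: Q_total=24.00, C_total=5.00, V=4.80; Q1=14.40, Q2=9.60; dissipated=0.817

Answer: 4.80 V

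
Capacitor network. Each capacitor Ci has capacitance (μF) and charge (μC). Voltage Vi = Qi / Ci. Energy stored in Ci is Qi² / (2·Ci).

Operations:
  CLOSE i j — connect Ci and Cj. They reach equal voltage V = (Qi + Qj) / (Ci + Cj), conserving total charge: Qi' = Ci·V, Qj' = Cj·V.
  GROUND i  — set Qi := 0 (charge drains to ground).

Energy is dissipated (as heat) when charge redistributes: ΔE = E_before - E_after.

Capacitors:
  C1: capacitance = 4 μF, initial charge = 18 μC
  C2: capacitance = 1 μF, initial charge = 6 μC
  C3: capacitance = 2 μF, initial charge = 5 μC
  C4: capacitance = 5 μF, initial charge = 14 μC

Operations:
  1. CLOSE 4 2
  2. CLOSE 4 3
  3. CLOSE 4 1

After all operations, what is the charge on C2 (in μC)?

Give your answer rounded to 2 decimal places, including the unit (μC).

Initial: C1(4μF, Q=18μC, V=4.50V), C2(1μF, Q=6μC, V=6.00V), C3(2μF, Q=5μC, V=2.50V), C4(5μF, Q=14μC, V=2.80V)
Op 1: CLOSE 4-2: Q_total=20.00, C_total=6.00, V=3.33; Q4=16.67, Q2=3.33; dissipated=4.267
Op 2: CLOSE 4-3: Q_total=21.67, C_total=7.00, V=3.10; Q4=15.48, Q3=6.19; dissipated=0.496
Op 3: CLOSE 4-1: Q_total=33.48, C_total=9.00, V=3.72; Q4=18.60, Q1=14.88; dissipated=2.193
Final charges: Q1=14.88, Q2=3.33, Q3=6.19, Q4=18.60

Answer: 3.33 μC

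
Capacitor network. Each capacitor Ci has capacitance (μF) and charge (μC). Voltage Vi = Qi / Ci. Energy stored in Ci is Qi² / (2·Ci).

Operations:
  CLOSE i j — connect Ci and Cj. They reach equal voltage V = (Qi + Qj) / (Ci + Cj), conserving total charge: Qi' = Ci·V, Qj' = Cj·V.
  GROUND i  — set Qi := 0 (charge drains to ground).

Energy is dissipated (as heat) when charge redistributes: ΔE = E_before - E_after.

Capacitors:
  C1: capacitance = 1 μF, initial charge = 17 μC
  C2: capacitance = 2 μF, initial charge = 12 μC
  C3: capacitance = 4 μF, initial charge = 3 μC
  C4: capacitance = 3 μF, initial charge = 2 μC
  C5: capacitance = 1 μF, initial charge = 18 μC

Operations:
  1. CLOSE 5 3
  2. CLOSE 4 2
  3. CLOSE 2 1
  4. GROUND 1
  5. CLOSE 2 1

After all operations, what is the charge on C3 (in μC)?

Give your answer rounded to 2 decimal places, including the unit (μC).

Answer: 16.80 μC

Derivation:
Initial: C1(1μF, Q=17μC, V=17.00V), C2(2μF, Q=12μC, V=6.00V), C3(4μF, Q=3μC, V=0.75V), C4(3μF, Q=2μC, V=0.67V), C5(1μF, Q=18μC, V=18.00V)
Op 1: CLOSE 5-3: Q_total=21.00, C_total=5.00, V=4.20; Q5=4.20, Q3=16.80; dissipated=119.025
Op 2: CLOSE 4-2: Q_total=14.00, C_total=5.00, V=2.80; Q4=8.40, Q2=5.60; dissipated=17.067
Op 3: CLOSE 2-1: Q_total=22.60, C_total=3.00, V=7.53; Q2=15.07, Q1=7.53; dissipated=67.213
Op 4: GROUND 1: Q1=0; energy lost=28.376
Op 5: CLOSE 2-1: Q_total=15.07, C_total=3.00, V=5.02; Q2=10.04, Q1=5.02; dissipated=18.917
Final charges: Q1=5.02, Q2=10.04, Q3=16.80, Q4=8.40, Q5=4.20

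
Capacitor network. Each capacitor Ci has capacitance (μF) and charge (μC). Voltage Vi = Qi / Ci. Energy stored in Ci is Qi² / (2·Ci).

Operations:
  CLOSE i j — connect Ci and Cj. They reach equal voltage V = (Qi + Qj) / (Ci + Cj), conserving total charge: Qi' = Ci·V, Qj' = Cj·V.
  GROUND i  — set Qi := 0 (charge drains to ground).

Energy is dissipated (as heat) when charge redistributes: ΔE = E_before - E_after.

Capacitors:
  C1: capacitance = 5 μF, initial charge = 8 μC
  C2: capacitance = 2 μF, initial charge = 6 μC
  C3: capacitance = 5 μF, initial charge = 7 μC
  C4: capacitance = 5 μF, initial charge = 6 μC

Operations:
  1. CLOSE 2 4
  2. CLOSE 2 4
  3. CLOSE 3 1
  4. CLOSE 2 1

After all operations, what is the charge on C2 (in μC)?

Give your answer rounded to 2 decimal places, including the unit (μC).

Initial: C1(5μF, Q=8μC, V=1.60V), C2(2μF, Q=6μC, V=3.00V), C3(5μF, Q=7μC, V=1.40V), C4(5μF, Q=6μC, V=1.20V)
Op 1: CLOSE 2-4: Q_total=12.00, C_total=7.00, V=1.71; Q2=3.43, Q4=8.57; dissipated=2.314
Op 2: CLOSE 2-4: Q_total=12.00, C_total=7.00, V=1.71; Q2=3.43, Q4=8.57; dissipated=0.000
Op 3: CLOSE 3-1: Q_total=15.00, C_total=10.00, V=1.50; Q3=7.50, Q1=7.50; dissipated=0.050
Op 4: CLOSE 2-1: Q_total=10.93, C_total=7.00, V=1.56; Q2=3.12, Q1=7.81; dissipated=0.033
Final charges: Q1=7.81, Q2=3.12, Q3=7.50, Q4=8.57

Answer: 3.12 μC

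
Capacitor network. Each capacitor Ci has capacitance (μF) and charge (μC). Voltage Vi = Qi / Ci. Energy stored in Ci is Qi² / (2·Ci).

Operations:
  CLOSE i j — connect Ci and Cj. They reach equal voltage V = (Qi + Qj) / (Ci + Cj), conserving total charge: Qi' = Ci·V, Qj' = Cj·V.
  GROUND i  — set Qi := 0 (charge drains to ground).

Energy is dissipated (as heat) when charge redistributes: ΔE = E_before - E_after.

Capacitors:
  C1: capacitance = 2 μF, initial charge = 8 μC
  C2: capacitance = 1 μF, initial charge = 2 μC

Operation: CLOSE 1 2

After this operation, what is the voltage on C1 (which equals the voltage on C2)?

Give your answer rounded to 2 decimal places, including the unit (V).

Answer: 3.33 V

Derivation:
Initial: C1(2μF, Q=8μC, V=4.00V), C2(1μF, Q=2μC, V=2.00V)
Op 1: CLOSE 1-2: Q_total=10.00, C_total=3.00, V=3.33; Q1=6.67, Q2=3.33; dissipated=1.333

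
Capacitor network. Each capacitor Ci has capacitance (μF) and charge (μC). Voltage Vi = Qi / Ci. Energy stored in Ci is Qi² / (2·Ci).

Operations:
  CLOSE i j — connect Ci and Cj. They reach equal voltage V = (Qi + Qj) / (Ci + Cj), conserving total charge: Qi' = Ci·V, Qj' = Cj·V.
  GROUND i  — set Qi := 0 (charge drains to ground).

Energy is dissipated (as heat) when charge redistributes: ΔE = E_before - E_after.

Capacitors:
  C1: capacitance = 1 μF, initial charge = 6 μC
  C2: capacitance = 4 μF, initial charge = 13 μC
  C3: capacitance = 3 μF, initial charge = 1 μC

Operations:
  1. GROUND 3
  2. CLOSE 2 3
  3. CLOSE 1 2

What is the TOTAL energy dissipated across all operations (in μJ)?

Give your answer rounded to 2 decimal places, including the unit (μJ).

Answer: 16.09 μJ

Derivation:
Initial: C1(1μF, Q=6μC, V=6.00V), C2(4μF, Q=13μC, V=3.25V), C3(3μF, Q=1μC, V=0.33V)
Op 1: GROUND 3: Q3=0; energy lost=0.167
Op 2: CLOSE 2-3: Q_total=13.00, C_total=7.00, V=1.86; Q2=7.43, Q3=5.57; dissipated=9.054
Op 3: CLOSE 1-2: Q_total=13.43, C_total=5.00, V=2.69; Q1=2.69, Q2=10.74; dissipated=6.865
Total dissipated: 16.086 μJ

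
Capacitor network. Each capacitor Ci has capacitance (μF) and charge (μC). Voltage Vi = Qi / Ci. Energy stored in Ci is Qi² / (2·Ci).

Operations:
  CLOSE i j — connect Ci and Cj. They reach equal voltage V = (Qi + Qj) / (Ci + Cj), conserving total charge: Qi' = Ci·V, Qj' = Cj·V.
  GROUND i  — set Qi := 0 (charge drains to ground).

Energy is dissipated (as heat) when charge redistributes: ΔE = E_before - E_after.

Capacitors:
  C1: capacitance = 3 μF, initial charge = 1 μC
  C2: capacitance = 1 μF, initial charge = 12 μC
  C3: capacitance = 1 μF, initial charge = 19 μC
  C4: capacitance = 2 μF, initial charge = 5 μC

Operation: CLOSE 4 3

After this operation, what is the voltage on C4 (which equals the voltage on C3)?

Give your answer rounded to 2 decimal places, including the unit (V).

Answer: 8.00 V

Derivation:
Initial: C1(3μF, Q=1μC, V=0.33V), C2(1μF, Q=12μC, V=12.00V), C3(1μF, Q=19μC, V=19.00V), C4(2μF, Q=5μC, V=2.50V)
Op 1: CLOSE 4-3: Q_total=24.00, C_total=3.00, V=8.00; Q4=16.00, Q3=8.00; dissipated=90.750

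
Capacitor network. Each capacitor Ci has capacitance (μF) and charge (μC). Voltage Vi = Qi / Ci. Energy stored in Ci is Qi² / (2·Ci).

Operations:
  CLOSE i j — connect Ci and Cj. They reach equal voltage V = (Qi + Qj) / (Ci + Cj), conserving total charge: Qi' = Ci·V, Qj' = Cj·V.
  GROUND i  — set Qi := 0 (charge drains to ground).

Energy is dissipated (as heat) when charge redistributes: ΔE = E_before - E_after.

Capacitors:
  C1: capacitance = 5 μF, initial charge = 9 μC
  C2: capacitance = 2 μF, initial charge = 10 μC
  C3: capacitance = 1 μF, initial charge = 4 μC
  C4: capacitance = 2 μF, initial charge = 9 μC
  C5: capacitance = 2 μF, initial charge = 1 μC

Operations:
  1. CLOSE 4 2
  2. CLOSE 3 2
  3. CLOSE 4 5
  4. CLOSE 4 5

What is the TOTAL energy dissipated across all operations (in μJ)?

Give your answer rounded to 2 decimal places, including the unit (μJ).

Answer: 9.34 μJ

Derivation:
Initial: C1(5μF, Q=9μC, V=1.80V), C2(2μF, Q=10μC, V=5.00V), C3(1μF, Q=4μC, V=4.00V), C4(2μF, Q=9μC, V=4.50V), C5(2μF, Q=1μC, V=0.50V)
Op 1: CLOSE 4-2: Q_total=19.00, C_total=4.00, V=4.75; Q4=9.50, Q2=9.50; dissipated=0.125
Op 2: CLOSE 3-2: Q_total=13.50, C_total=3.00, V=4.50; Q3=4.50, Q2=9.00; dissipated=0.188
Op 3: CLOSE 4-5: Q_total=10.50, C_total=4.00, V=2.62; Q4=5.25, Q5=5.25; dissipated=9.031
Op 4: CLOSE 4-5: Q_total=10.50, C_total=4.00, V=2.62; Q4=5.25, Q5=5.25; dissipated=0.000
Total dissipated: 9.344 μJ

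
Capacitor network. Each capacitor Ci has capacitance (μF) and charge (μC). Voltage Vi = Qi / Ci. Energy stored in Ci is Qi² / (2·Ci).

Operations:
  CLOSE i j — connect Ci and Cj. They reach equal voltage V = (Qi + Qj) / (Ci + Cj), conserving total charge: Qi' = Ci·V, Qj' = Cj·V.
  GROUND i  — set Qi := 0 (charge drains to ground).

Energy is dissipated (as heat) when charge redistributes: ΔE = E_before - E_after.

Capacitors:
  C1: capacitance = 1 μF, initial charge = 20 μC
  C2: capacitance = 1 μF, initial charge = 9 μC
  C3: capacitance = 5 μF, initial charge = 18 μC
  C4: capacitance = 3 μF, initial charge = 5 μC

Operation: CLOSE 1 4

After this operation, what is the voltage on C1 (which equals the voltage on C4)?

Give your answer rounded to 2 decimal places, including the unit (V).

Initial: C1(1μF, Q=20μC, V=20.00V), C2(1μF, Q=9μC, V=9.00V), C3(5μF, Q=18μC, V=3.60V), C4(3μF, Q=5μC, V=1.67V)
Op 1: CLOSE 1-4: Q_total=25.00, C_total=4.00, V=6.25; Q1=6.25, Q4=18.75; dissipated=126.042

Answer: 6.25 V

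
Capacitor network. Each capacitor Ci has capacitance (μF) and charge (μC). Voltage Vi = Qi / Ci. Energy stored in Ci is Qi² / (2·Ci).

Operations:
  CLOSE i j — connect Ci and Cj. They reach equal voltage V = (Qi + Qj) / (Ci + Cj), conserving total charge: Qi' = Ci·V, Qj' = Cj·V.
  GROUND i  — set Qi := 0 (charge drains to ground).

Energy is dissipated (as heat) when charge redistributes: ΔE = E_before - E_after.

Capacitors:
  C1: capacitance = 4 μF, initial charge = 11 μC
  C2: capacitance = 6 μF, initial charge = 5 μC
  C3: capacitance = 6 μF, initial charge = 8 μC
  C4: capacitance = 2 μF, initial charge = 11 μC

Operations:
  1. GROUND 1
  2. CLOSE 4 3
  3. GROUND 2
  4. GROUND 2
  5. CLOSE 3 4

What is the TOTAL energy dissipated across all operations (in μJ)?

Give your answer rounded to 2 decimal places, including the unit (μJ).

Answer: 30.23 μJ

Derivation:
Initial: C1(4μF, Q=11μC, V=2.75V), C2(6μF, Q=5μC, V=0.83V), C3(6μF, Q=8μC, V=1.33V), C4(2μF, Q=11μC, V=5.50V)
Op 1: GROUND 1: Q1=0; energy lost=15.125
Op 2: CLOSE 4-3: Q_total=19.00, C_total=8.00, V=2.38; Q4=4.75, Q3=14.25; dissipated=13.021
Op 3: GROUND 2: Q2=0; energy lost=2.083
Op 4: GROUND 2: Q2=0; energy lost=0.000
Op 5: CLOSE 3-4: Q_total=19.00, C_total=8.00, V=2.38; Q3=14.25, Q4=4.75; dissipated=0.000
Total dissipated: 30.229 μJ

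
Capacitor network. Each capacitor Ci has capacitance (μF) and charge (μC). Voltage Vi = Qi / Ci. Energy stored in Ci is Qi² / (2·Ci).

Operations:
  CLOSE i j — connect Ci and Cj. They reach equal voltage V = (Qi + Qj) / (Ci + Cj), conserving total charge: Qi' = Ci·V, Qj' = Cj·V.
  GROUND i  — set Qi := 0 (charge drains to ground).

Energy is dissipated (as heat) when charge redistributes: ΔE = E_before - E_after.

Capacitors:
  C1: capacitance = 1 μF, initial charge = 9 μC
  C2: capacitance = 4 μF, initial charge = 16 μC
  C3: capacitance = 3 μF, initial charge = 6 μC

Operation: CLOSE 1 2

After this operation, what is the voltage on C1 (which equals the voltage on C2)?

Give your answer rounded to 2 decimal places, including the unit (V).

Answer: 5.00 V

Derivation:
Initial: C1(1μF, Q=9μC, V=9.00V), C2(4μF, Q=16μC, V=4.00V), C3(3μF, Q=6μC, V=2.00V)
Op 1: CLOSE 1-2: Q_total=25.00, C_total=5.00, V=5.00; Q1=5.00, Q2=20.00; dissipated=10.000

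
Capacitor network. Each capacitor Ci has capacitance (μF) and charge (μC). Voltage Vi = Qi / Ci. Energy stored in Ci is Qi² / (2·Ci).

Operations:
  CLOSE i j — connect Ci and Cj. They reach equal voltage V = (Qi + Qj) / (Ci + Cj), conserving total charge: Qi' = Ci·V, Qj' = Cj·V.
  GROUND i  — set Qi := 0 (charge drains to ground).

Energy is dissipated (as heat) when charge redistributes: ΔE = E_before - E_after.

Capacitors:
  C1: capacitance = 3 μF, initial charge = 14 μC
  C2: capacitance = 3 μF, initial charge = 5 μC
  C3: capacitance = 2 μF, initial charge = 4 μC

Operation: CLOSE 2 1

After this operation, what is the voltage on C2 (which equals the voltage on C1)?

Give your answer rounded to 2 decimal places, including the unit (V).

Initial: C1(3μF, Q=14μC, V=4.67V), C2(3μF, Q=5μC, V=1.67V), C3(2μF, Q=4μC, V=2.00V)
Op 1: CLOSE 2-1: Q_total=19.00, C_total=6.00, V=3.17; Q2=9.50, Q1=9.50; dissipated=6.750

Answer: 3.17 V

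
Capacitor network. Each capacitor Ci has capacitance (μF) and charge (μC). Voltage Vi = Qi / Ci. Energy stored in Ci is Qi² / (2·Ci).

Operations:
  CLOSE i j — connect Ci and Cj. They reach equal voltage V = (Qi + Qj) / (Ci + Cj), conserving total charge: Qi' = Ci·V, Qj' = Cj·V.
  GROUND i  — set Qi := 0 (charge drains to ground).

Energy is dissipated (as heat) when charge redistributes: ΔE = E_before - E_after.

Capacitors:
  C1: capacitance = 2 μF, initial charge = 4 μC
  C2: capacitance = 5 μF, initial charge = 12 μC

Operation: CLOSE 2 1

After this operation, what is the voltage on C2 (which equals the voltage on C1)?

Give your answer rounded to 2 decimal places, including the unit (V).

Initial: C1(2μF, Q=4μC, V=2.00V), C2(5μF, Q=12μC, V=2.40V)
Op 1: CLOSE 2-1: Q_total=16.00, C_total=7.00, V=2.29; Q2=11.43, Q1=4.57; dissipated=0.114

Answer: 2.29 V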